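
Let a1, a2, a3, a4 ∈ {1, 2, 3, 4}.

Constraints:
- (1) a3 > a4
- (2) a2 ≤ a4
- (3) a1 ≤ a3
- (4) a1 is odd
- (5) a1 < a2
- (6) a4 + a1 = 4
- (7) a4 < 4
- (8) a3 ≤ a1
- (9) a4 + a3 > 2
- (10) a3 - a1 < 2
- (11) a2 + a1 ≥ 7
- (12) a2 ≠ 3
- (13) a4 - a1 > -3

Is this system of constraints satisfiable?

Unsatisfiable

Constraints 1, 2, 5, and 8 give a4 < a3, a3 ≤ a1, a1 < a2, a2 ≤ a4. Chaining: a4 < a3 ≤ a1 < a2 ≤ a4, which forces a4 < a4 — impossible.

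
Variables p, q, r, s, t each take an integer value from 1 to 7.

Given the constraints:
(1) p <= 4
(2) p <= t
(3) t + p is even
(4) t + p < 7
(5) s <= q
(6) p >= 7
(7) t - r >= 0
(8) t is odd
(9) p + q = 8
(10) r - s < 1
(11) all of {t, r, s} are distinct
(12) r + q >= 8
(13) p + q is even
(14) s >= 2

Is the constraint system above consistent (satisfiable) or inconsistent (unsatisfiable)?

From constraint 6: p ≥ 7. From constraints 5 and 14: q ≥ s ≥ 2. Hence p + q ≥ 9. But constraint 9 requires p + q = 8, and 8 < 9. Contradiction.

Unsatisfiable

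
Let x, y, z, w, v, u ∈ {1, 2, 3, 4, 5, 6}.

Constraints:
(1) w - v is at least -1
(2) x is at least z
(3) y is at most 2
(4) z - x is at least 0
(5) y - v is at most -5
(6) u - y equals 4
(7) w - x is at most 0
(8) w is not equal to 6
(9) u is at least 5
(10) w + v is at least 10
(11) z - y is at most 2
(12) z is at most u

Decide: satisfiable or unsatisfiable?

Unsatisfiable

Constraints 1, 4, 5, 7, and 11 give y − z ≥ -2, z − x ≥ 0, x − w ≥ 0, w − v ≥ -1, v − y ≥ 5.
Adding all 5 inequalities: the left sides telescope to 0, and the right sides sum to (-2) + 0 + 0 + (-1) + 5 = 2. So 0 ≥ 2, which is false.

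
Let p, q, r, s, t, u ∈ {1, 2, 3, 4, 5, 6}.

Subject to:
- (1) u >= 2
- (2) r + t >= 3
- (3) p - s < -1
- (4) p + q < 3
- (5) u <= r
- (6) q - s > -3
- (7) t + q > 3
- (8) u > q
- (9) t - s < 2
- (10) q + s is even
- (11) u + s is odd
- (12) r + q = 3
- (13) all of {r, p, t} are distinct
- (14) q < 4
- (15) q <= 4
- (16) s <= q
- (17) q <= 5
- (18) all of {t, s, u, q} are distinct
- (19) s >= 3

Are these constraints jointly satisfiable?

Unsatisfiable

From constraints 1 and 5: r ≥ u ≥ 2. From constraints 16 and 19: q ≥ s ≥ 3. Hence r + q ≥ 5. But constraint 12 requires r + q = 3, and 3 < 5. Contradiction.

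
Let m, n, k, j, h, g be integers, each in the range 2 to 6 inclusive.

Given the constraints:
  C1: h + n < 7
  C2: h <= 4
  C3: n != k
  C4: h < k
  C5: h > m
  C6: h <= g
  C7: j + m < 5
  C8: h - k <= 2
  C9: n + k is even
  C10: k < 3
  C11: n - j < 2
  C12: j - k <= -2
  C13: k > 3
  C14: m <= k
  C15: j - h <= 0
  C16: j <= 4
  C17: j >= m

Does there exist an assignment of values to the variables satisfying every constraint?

From constraint 13: k ≥ 4. From constraint 10: k ≤ 2. But 2 < 4, so no value of k works.

Unsatisfiable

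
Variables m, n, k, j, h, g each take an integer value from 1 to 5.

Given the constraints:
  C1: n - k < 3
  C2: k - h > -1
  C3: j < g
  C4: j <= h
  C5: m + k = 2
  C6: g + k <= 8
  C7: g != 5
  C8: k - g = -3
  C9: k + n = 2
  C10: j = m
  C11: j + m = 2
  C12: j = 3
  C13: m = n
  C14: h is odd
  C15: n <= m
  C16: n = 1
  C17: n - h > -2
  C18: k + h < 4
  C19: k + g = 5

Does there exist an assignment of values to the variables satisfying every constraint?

Unsatisfiable

Constraint 12 fixes j = 3 and constraint 16 fixes n = 1. Constraints 10 and 13 give j = m = n, so j = n. But 3 ≠ 1 — contradiction.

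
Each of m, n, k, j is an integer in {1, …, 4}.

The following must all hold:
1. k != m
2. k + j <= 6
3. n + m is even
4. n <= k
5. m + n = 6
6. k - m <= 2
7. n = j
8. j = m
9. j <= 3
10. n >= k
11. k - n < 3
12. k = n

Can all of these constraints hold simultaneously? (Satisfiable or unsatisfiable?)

From constraints 7, 8, and 12, k = n = j = m, so k = m. But constraint 1 says k ≠ m. Contradiction.

Unsatisfiable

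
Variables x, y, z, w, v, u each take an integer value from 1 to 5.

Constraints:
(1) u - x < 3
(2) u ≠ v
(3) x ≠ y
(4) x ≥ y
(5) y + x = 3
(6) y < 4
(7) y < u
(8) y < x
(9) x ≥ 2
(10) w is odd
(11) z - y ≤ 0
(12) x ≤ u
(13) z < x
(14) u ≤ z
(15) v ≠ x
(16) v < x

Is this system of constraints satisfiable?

Constraints 8, 11, 12, and 14 give u ≤ z, z ≤ y, y < x, x ≤ u. Chaining: u ≤ z ≤ y < x ≤ u, which forces u < u — impossible.

Unsatisfiable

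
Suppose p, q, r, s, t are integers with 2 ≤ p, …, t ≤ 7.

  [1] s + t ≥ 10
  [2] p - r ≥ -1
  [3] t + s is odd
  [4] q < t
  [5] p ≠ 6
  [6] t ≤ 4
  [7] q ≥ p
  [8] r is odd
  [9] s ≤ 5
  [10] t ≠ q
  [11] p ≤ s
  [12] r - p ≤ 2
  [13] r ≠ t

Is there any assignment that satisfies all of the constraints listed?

From constraint 9: s ≤ 5. From constraint 6: t ≤ 4. Hence s + t ≤ 9. But constraint 1 requires s + t ≥ 10, and 10 > 9. Contradiction.

Unsatisfiable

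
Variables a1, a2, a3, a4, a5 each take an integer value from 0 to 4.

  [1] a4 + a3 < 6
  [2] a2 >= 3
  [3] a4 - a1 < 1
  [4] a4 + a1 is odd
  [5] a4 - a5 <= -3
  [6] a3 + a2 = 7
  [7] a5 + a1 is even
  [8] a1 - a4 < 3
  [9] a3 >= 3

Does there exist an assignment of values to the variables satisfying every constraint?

Satisfiable

Take a1 = 2, a2 = 4, a3 = 3, a4 = 1, a5 = 4. Then constraint 1: a4 + a3 = 4; constraint 3: a4 - a1 = -1, and every other listed constraint is also met.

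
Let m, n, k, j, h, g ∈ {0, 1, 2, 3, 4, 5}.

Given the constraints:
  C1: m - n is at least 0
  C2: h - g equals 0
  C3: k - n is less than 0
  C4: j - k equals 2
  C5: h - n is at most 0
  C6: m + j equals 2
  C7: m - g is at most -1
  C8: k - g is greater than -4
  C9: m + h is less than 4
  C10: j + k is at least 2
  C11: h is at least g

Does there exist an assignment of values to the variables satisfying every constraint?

Constraints 1, 5, 7, and 11 give g ≤ h, h ≤ n, n ≤ m, m < g. Chaining: g ≤ h ≤ n ≤ m < g, which forces g < g — impossible.

Unsatisfiable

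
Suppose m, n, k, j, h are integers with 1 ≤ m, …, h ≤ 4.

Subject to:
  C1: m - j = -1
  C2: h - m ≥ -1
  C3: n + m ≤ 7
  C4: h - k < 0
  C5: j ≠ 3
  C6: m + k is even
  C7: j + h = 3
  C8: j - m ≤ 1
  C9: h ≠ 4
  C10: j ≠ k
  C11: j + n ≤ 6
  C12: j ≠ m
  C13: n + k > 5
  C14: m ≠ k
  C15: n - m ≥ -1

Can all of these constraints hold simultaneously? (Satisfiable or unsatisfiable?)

Satisfiable

Try m = 1, n = 3, k = 3, j = 2, h = 1.
Check constraint 1: m - j = -1; constraint 2: h - m = 0. The remaining constraints are straightforward to verify.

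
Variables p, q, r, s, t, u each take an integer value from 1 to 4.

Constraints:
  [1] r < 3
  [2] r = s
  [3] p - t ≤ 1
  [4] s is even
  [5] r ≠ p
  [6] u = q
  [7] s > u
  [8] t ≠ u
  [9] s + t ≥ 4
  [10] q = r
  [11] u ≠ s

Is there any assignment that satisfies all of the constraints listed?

Unsatisfiable

From constraints 2, 6, and 10, u = q = r = s, so u = s. But constraint 11 says u ≠ s. Contradiction.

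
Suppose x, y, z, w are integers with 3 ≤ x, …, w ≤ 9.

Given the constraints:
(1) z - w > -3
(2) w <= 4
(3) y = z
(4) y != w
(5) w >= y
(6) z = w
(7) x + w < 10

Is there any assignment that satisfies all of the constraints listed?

From constraints 3 and 6, y = z = w, so y = w. But constraint 4 says y ≠ w. Contradiction.

Unsatisfiable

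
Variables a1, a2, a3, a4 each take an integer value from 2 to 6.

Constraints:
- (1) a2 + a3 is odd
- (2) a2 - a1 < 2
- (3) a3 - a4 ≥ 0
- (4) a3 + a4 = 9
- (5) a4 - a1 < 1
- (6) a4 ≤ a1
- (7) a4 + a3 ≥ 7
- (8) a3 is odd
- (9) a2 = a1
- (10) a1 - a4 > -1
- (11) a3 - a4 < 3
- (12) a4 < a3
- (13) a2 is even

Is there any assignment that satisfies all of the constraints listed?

The assignment a1 = 6, a2 = 6, a3 = 5, a4 = 4 works:
  constraint 2 holds since a2 - a1 = 0.
  constraint 3 holds since a3 - a4 = 1.
The rest check out directly.

Satisfiable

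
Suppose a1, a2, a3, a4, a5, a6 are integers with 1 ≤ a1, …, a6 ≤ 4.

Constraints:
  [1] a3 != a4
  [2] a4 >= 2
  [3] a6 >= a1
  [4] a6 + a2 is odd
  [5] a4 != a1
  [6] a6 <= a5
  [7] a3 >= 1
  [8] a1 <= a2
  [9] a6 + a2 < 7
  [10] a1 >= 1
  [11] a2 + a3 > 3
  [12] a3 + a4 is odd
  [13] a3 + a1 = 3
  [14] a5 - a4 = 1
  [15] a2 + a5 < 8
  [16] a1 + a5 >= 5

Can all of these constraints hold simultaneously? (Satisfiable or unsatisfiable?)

Satisfiable

The assignment a1 = 1, a2 = 3, a3 = 2, a4 = 3, a5 = 4, a6 = 2 works:
  constraint 9 holds since a6 + a2 = 5.
  constraint 11 holds since a2 + a3 = 5.
The rest check out directly.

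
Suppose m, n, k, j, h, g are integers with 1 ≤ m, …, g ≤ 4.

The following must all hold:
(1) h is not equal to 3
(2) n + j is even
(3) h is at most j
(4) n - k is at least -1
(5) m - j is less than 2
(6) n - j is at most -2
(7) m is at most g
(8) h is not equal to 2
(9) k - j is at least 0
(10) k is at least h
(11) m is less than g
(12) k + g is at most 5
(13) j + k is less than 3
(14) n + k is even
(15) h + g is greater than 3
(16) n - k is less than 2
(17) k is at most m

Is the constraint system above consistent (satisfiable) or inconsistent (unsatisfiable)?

Unsatisfiable

Constraints 4, 6, and 9 give j − n ≥ 2, n − k ≥ -1, k − j ≥ 0.
Adding all 3 inequalities: the left sides telescope to 0, and the right sides sum to 2 + (-1) + 0 = 1. So 0 ≥ 1, which is false.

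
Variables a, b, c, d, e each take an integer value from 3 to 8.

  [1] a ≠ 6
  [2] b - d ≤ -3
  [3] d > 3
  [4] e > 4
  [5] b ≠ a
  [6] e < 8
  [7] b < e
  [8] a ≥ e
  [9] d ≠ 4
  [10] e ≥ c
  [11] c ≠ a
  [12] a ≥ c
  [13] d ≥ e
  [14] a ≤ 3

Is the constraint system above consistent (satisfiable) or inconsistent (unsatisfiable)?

Unsatisfiable

From constraint 4: e ≥ 5. From constraints 8 and 14: e ≤ a and a ≤ 3, so e ≤ 3. But 3 < 5, so no value of e works.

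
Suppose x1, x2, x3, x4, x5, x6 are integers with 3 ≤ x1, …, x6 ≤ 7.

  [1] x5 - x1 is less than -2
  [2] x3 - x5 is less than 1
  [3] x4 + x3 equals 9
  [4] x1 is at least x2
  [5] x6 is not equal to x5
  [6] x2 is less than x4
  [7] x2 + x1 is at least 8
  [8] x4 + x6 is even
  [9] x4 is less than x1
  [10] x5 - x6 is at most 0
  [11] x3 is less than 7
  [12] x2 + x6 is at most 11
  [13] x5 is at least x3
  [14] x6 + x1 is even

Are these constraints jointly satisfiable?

One satisfying assignment is x1 = 7, x2 = 3, x3 = 4, x4 = 5, x5 = 4, x6 = 7.
For the less obvious constraints — constraint 1: x5 - x1 = -3; constraint 2: x3 - x5 = 0; constraint 3: x4 + x3 = 9 — and the others hold by inspection.

Satisfiable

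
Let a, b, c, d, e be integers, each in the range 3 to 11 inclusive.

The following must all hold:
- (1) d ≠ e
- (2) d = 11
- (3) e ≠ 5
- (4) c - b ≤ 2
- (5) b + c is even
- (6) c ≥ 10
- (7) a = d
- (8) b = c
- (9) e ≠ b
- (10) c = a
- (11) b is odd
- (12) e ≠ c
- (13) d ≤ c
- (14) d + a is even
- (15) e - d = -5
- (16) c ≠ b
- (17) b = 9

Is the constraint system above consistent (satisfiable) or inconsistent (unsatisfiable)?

Constraint 17 fixes b = 9 and constraint 2 fixes d = 11. Constraints 7, 8, and 10 give b = c = a = d, so b = d. But 9 ≠ 11 — contradiction.

Unsatisfiable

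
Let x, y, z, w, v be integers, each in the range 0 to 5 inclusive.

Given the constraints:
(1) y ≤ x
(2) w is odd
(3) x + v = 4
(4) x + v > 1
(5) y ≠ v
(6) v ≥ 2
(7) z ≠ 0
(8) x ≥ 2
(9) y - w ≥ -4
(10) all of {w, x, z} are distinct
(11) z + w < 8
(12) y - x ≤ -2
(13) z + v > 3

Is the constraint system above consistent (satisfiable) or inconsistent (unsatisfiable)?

Satisfiable

Take x = 2, y = 0, z = 4, w = 1, v = 2. Then constraint 3: x + v = 4; constraint 4: x + v = 4; constraint 9: y - w = -1, and every other listed constraint is also met.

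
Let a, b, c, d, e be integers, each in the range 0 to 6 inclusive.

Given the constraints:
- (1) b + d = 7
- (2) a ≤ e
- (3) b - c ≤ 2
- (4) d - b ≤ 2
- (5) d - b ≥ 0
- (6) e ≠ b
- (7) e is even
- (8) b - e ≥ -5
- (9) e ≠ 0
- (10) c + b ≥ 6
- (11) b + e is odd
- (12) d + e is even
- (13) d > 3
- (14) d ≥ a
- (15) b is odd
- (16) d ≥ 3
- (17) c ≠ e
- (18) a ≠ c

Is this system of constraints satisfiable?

Setting (a, b, c, d, e) = (2, 3, 3, 4, 6) satisfies everything: constraint 1: b + d = 7; constraint 3: b - c = 0, and the others follow.

Satisfiable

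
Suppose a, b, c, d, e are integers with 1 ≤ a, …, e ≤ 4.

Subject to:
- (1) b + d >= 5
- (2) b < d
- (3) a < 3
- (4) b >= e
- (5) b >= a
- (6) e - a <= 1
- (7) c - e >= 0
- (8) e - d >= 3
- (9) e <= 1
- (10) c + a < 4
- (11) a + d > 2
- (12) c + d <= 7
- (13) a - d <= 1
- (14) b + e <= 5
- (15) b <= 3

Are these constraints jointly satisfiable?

Unsatisfiable

Constraints 6, 8, and 13 give d − a ≥ -1, a − e ≥ -1, e − d ≥ 3.
Adding all 3 inequalities: the left sides telescope to 0, and the right sides sum to (-1) + (-1) + 3 = 1. So 0 ≥ 1, which is false.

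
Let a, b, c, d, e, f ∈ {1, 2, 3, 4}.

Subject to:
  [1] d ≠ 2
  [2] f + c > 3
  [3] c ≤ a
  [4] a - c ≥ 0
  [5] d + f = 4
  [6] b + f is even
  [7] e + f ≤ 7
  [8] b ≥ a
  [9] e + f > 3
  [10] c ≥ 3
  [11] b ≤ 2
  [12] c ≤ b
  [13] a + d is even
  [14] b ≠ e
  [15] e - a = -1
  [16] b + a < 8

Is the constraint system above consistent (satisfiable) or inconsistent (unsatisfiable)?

Unsatisfiable

From constraints 3 and 10: a ≥ c and c ≥ 3, so a ≥ 3. From constraints 8 and 11: a ≤ b and b ≤ 2, so a ≤ 2. But 2 < 3, so no value of a works.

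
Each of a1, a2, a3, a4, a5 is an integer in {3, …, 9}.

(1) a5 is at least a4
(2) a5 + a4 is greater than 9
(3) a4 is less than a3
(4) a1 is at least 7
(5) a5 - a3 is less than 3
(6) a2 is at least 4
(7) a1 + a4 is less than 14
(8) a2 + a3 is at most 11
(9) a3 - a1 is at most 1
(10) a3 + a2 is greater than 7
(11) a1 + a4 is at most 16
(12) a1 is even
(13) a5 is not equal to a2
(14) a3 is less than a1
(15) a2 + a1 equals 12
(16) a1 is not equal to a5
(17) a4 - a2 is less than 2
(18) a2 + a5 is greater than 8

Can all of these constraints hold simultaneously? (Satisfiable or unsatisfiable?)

Setting (a1, a2, a3, a4, a5) = (8, 4, 6, 5, 7) satisfies everything: constraint 2: a5 + a4 = 12; constraint 5: a5 - a3 = 1, and the others follow.

Satisfiable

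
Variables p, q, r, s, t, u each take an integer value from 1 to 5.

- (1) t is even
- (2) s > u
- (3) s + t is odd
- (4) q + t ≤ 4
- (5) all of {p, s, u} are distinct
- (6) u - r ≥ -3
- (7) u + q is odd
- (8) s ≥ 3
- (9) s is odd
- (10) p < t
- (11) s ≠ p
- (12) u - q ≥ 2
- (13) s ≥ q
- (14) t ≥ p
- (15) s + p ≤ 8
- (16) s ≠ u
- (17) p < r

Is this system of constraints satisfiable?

The assignment p = 1, q = 1, r = 4, s = 5, t = 2, u = 4 works:
  constraint 4 holds since q + t = 3.
  constraint 6 holds since u - r = 0.
  constraint 12 holds since u - q = 3.
The rest check out directly.

Satisfiable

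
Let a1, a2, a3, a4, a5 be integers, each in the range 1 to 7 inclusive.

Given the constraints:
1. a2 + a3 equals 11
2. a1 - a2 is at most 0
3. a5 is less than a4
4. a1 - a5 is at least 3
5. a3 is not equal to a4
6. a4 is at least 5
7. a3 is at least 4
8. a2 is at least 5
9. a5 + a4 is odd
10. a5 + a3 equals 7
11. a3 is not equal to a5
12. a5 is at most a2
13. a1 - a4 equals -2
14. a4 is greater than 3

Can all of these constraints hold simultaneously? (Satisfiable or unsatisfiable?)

Satisfiable

One satisfying assignment is a1 = 5, a2 = 6, a3 = 5, a4 = 7, a5 = 2.
For the less obvious constraints — constraint 1: a2 + a3 = 11; constraint 2: a1 - a2 = -1; constraint 4: a1 - a5 = 3 — and the others hold by inspection.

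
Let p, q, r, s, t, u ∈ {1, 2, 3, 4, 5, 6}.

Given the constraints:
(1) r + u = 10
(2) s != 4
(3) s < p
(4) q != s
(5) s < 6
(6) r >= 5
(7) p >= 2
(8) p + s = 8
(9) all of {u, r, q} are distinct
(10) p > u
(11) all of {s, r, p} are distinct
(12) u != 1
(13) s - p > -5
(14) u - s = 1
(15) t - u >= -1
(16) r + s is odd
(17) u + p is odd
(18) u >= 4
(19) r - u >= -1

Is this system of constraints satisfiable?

Setting (p, q, r, s, t, u) = (5, 1, 6, 3, 4, 4) satisfies everything: constraint 1: r + u = 10; constraint 8: p + s = 8, and the others follow.

Satisfiable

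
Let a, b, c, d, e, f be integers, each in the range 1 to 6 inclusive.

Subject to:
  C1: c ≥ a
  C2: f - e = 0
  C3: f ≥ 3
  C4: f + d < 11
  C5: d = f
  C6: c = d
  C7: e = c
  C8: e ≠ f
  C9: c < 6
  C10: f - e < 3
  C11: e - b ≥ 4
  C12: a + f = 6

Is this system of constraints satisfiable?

From constraints 5, 6, and 7, e = c = d = f, so e = f. But constraint 8 says e ≠ f. Contradiction.

Unsatisfiable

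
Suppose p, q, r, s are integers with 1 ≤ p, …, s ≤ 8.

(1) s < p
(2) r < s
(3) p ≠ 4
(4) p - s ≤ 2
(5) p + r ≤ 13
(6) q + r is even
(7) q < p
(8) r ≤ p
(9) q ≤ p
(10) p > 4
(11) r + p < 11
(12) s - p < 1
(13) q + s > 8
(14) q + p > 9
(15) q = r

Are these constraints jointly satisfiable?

Satisfiable

The assignment p = 7, q = 3, r = 3, s = 6 works:
  constraint 4 holds since p - s = 1.
  constraint 5 holds since p + r = 10.
The rest check out directly.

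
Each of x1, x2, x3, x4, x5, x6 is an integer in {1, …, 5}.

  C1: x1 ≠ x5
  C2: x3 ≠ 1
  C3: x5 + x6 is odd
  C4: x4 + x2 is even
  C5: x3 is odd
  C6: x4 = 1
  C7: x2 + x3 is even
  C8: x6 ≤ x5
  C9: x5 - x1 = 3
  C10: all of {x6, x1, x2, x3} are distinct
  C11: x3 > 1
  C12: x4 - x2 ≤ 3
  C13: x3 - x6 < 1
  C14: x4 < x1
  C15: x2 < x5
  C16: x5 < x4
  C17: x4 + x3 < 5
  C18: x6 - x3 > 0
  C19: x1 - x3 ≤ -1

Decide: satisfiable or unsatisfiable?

Unsatisfiable

Constraints 8, 14, 16, 18, and 19 give x3 < x6, x6 ≤ x5, x5 < x4, x4 < x1, x1 < x3. Chaining: x3 < x6 ≤ x5 < x4 < x1 < x3, which forces x3 < x3 — impossible.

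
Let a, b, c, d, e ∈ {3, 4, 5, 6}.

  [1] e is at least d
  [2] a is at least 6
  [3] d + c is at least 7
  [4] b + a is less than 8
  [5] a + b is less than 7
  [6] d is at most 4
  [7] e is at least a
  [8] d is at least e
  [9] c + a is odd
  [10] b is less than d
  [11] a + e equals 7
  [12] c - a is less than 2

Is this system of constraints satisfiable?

From constraints 2 and 7: e ≥ a and a ≥ 6, so e ≥ 6. From constraints 6 and 8: e ≤ d and d ≤ 4, so e ≤ 4. But 4 < 6, so no value of e works.

Unsatisfiable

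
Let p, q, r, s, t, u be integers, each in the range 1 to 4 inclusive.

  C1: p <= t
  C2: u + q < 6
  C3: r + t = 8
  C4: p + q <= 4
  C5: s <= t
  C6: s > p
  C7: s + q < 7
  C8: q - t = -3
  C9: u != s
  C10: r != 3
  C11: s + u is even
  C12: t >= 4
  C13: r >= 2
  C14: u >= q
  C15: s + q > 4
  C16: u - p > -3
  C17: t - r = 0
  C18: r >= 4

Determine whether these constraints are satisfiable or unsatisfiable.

The assignment p = 2, q = 1, r = 4, s = 4, t = 4, u = 2 works:
  constraint 2 holds since u + q = 3.
  constraint 3 holds since r + t = 8.
The rest check out directly.

Satisfiable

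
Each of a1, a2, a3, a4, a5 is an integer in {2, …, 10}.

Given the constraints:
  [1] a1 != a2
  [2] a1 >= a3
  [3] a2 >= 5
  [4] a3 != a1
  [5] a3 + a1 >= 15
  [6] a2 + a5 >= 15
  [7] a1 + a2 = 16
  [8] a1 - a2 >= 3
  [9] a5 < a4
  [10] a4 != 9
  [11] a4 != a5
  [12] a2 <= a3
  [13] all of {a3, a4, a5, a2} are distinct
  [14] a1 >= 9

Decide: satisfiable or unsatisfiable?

Satisfiable

Setting (a1, a2, a3, a4, a5) = (10, 6, 7, 10, 9) satisfies everything: constraint 5: a3 + a1 = 17; constraint 6: a2 + a5 = 15, and the others follow.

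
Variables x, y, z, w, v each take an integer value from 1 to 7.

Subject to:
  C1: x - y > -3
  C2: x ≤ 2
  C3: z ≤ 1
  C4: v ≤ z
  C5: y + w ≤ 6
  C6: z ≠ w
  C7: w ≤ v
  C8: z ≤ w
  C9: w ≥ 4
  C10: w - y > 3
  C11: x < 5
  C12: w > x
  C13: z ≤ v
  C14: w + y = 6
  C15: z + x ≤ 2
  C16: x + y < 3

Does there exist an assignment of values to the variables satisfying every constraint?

Unsatisfiable

From constraints 7 and 9: v ≥ w and w ≥ 4, so v ≥ 4. From constraints 3 and 4: v ≤ z and z ≤ 1, so v ≤ 1. But 1 < 4, so no value of v works.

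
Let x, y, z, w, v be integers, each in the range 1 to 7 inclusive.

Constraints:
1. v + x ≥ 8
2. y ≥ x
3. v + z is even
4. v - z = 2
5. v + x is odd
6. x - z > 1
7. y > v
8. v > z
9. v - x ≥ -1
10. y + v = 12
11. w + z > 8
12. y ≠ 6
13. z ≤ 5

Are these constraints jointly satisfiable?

Setting (x, y, z, w, v) = (6, 7, 3, 6, 5) satisfies everything: constraint 1: v + x = 11; constraint 4: v - z = 2; constraint 6: x - z = 3, and the others follow.

Satisfiable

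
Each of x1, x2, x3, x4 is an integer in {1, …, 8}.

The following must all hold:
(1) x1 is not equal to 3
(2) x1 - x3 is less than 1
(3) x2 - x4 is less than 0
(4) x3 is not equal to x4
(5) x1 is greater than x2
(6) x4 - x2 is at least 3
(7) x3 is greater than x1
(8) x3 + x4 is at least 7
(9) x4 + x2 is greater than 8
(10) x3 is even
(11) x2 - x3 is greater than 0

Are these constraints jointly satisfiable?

Constraints 5, 7, and 11 give x2 < x1, x1 < x3, x3 < x2. Chaining: x2 < x1 < x3 < x2, which forces x2 < x2 — impossible.

Unsatisfiable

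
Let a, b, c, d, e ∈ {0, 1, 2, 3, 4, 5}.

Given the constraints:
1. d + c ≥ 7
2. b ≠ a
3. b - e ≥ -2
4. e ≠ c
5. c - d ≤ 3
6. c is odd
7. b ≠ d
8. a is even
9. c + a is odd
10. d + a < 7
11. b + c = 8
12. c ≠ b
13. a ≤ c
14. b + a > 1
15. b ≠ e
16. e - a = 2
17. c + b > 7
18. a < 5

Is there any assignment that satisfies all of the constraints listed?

One satisfying assignment is a = 0, b = 3, c = 5, d = 5, e = 2.
For the less obvious constraints — constraint 1: d + c = 10; constraint 3: b - e = 1 — and the others hold by inspection.

Satisfiable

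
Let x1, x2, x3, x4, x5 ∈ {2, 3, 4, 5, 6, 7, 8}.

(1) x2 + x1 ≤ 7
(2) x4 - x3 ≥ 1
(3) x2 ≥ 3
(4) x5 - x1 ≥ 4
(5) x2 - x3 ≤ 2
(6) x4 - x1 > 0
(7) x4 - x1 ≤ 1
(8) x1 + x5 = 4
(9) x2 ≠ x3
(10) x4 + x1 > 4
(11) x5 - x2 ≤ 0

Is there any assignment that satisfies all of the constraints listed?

Unsatisfiable

Constraints 2, 4, 5, 7, and 11 give x2 − x5 ≥ 0, x5 − x1 ≥ 4, x1 − x4 ≥ -1, x4 − x3 ≥ 1, x3 − x2 ≥ -2.
Adding all 5 inequalities: the left sides telescope to 0, and the right sides sum to 0 + 4 + (-1) + 1 + (-2) = 2. So 0 ≥ 2, which is false.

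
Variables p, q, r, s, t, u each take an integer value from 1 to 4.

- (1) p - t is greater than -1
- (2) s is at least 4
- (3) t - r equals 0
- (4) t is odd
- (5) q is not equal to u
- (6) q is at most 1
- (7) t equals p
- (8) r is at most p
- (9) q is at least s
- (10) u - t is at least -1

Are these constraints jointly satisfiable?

From constraint 2: s ≥ 4. From constraints 6 and 9: s ≤ q and q ≤ 1, so s ≤ 1. But 1 < 4, so no value of s works.

Unsatisfiable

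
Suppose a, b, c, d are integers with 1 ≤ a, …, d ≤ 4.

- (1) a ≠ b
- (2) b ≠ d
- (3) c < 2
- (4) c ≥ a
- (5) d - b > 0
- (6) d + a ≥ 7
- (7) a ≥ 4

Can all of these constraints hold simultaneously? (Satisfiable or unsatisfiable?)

From constraints 4 and 7: c ≥ a and a ≥ 4, so c ≥ 4. From constraint 3: c ≤ 1. But 1 < 4, so no value of c works.

Unsatisfiable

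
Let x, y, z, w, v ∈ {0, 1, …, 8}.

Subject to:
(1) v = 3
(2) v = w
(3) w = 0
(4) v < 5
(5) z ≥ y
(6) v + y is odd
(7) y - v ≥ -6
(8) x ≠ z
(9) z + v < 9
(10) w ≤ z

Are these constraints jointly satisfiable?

Unsatisfiable

Constraint 1 fixes v = 3 and constraint 3 fixes w = 0, but constraint 2 requires v = w. Since 3 ≠ 0, contradiction.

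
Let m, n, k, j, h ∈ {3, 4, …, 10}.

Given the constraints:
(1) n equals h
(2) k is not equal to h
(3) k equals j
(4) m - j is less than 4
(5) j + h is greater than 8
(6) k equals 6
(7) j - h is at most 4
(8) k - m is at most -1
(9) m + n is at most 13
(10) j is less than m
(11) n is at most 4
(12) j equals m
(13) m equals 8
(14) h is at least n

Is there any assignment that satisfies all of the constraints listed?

Unsatisfiable

Constraint 6 fixes k = 6 and constraint 13 fixes m = 8. Constraints 3 and 12 give k = j = m, so k = m. But 6 ≠ 8 — contradiction.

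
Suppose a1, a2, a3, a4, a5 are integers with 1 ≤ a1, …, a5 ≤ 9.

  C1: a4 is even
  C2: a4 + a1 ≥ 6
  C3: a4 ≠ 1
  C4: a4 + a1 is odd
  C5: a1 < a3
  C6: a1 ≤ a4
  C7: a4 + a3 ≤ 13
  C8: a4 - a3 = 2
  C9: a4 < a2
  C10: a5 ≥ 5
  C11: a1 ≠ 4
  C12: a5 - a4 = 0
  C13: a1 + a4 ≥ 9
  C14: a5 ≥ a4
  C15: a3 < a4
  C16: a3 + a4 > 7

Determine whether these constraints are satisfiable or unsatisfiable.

Try a1 = 3, a2 = 8, a3 = 4, a4 = 6, a5 = 6.
Check constraint 2: a4 + a1 = 9; constraint 7: a4 + a3 = 10. The remaining constraints are straightforward to verify.

Satisfiable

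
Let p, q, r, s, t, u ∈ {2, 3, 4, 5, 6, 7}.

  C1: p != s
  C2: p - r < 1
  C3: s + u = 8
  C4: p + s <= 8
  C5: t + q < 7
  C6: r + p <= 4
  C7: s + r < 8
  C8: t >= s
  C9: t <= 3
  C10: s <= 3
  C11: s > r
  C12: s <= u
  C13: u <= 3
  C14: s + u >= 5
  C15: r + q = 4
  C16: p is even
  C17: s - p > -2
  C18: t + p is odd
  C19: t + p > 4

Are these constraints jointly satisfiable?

Unsatisfiable

From constraints 8 and 9: s ≤ t ≤ 3. From constraint 13: u ≤ 3. Hence s + u ≤ 6. But constraint 3 requires s + u = 8, and 8 > 6. Contradiction.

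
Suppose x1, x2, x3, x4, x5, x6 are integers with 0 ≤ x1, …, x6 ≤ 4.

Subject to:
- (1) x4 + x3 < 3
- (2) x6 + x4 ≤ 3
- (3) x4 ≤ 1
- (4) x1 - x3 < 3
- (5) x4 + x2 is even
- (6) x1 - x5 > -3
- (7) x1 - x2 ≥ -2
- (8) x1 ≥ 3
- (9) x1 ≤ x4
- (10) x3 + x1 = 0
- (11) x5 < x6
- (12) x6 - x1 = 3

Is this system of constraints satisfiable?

Unsatisfiable

From constraint 8: x1 ≥ 3. From constraints 3 and 9: x1 ≤ x4 and x4 ≤ 1, so x1 ≤ 1. But 1 < 3, so no value of x1 works.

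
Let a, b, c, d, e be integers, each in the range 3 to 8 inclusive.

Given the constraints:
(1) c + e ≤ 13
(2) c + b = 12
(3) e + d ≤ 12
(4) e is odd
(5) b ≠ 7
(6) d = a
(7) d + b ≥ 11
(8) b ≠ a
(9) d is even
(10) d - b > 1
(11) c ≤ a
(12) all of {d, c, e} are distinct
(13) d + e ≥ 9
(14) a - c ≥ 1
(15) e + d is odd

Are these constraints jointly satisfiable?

Satisfiable

Take a = 8, b = 5, c = 7, d = 8, e = 3. Then constraint 1: c + e = 10; constraint 2: c + b = 12; constraint 3: e + d = 11, and every other listed constraint is also met.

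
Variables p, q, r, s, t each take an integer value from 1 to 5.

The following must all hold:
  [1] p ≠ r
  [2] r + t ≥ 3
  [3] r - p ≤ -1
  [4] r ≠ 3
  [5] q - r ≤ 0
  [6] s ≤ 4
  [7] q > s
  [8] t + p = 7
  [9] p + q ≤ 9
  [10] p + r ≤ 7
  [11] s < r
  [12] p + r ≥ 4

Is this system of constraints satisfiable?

Satisfiable

Try p = 5, q = 2, r = 2, s = 1, t = 2.
Check constraint 2: r + t = 4; constraint 3: r - p = -3; constraint 5: q - r = 0. The remaining constraints are straightforward to verify.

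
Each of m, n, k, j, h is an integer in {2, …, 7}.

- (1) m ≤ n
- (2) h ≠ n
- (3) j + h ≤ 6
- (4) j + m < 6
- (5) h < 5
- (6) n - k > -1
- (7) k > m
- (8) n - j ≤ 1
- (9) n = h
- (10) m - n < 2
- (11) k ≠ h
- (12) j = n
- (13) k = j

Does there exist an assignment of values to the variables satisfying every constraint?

From constraints 9, 12, and 13, k = j = n = h, so k = h. But constraint 11 says k ≠ h. Contradiction.

Unsatisfiable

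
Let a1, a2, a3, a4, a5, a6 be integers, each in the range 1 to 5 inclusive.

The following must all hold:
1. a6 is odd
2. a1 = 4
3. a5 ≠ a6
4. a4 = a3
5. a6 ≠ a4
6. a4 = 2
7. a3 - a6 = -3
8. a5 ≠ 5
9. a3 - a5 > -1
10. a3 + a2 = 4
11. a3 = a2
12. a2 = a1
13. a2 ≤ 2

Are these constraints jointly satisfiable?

Constraint 6 fixes a4 = 2 and constraint 2 fixes a1 = 4. Constraints 4, 11, and 12 give a4 = a3 = a2 = a1, so a4 = a1. But 2 ≠ 4 — contradiction.

Unsatisfiable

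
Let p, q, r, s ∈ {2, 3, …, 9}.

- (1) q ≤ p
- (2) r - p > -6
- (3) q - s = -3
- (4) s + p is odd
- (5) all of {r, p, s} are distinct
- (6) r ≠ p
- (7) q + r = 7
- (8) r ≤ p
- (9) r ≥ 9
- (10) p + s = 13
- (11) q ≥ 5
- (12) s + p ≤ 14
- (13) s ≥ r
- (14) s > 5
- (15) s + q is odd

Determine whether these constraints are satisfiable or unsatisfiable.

Unsatisfiable

From constraints 1 and 11: p ≥ q ≥ 5. From constraints 9 and 13: s ≥ r ≥ 9. Hence p + s ≥ 14. But constraint 10 requires p + s = 13, and 13 < 14. Contradiction.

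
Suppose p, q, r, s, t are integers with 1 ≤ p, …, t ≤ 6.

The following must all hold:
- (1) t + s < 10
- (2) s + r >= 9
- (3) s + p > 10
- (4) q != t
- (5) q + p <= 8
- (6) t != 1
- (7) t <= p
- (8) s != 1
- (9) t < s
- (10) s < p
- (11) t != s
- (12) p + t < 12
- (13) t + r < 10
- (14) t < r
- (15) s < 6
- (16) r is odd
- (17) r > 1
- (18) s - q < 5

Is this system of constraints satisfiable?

Satisfiable

The assignment p = 6, q = 2, r = 5, s = 5, t = 3 works:
  constraint 1 holds since t + s = 8.
  constraint 2 holds since s + r = 10.
  constraint 3 holds since s + p = 11.
The rest check out directly.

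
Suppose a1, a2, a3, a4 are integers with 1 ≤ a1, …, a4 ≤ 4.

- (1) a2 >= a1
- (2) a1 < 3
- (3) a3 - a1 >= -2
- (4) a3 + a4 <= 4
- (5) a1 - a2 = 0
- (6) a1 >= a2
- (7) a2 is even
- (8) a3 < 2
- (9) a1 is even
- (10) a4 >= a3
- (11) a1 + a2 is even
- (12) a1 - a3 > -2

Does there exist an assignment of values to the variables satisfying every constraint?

Satisfiable

Setting (a1, a2, a3, a4) = (2, 2, 1, 1) satisfies everything: constraint 3: a3 - a1 = -1; constraint 4: a3 + a4 = 2, and the others follow.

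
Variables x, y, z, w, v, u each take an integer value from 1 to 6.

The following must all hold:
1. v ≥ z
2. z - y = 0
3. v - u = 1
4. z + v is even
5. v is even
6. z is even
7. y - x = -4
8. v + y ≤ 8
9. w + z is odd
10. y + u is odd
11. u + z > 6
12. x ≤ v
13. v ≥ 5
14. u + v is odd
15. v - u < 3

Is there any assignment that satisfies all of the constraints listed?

Satisfiable

Take x = 6, y = 2, z = 2, w = 5, v = 6, u = 5. Then constraint 2: z - y = 0; constraint 3: v - u = 1; constraint 7: y - x = -4, and every other listed constraint is also met.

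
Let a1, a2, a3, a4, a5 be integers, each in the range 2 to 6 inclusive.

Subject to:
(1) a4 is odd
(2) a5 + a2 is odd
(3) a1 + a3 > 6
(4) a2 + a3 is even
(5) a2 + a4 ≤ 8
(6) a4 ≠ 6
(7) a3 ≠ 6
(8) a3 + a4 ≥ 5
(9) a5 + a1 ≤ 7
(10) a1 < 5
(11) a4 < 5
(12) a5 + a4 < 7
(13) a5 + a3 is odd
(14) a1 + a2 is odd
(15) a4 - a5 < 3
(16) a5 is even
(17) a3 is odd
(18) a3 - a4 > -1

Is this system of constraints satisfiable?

One satisfying assignment is a1 = 2, a2 = 5, a3 = 5, a4 = 3, a5 = 2.
For the less obvious constraints — constraint 3: a1 + a3 = 7; constraint 5: a2 + a4 = 8 — and the others hold by inspection.

Satisfiable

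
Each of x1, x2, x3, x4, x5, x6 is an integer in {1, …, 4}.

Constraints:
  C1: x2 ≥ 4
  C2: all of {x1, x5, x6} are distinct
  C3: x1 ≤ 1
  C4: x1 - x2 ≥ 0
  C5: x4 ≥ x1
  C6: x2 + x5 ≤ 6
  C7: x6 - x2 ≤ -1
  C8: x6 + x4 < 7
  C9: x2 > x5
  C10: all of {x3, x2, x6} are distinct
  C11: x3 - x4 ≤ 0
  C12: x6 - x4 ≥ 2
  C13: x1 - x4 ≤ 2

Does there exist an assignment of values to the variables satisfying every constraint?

Unsatisfiable

Constraints 4, 7, 12, and 13 give x6 − x4 ≥ 2, x4 − x1 ≥ -2, x1 − x2 ≥ 0, x2 − x6 ≥ 1.
Adding all 4 inequalities: the left sides telescope to 0, and the right sides sum to 2 + (-2) + 0 + 1 = 1. So 0 ≥ 1, which is false.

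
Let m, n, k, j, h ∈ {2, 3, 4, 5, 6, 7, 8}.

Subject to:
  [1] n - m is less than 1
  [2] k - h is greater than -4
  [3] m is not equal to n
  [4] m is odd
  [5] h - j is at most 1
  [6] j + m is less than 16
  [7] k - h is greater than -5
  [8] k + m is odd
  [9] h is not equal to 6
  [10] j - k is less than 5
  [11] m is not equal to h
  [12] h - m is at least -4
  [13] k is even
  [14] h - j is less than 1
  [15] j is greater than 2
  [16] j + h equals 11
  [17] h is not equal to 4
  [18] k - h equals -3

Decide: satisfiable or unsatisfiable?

Satisfiable

Setting (m, n, k, j, h) = (7, 5, 2, 6, 5) satisfies everything: constraint 1: n - m = -2; constraint 2: k - h = -3; constraint 5: h - j = -1, and the others follow.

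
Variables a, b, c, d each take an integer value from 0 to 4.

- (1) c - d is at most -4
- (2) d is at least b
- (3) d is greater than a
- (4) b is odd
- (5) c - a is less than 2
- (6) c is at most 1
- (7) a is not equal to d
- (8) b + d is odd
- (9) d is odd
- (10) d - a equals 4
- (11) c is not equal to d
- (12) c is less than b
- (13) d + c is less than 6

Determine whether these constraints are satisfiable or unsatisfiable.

Constraint 4 makes b odd and constraint 9 makes d odd, so b + d must be even. Constraint 8 says b + d is odd — contradiction.

Unsatisfiable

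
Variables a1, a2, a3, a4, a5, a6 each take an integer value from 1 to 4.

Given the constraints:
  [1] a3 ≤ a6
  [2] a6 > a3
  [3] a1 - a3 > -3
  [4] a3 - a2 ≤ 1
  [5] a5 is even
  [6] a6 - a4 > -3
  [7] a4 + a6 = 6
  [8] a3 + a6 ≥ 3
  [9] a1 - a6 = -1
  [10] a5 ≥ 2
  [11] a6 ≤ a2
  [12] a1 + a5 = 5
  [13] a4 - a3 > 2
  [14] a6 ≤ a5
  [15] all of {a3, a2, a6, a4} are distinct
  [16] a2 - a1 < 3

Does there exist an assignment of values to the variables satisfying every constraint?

Satisfiable

The assignment a1 = 1, a2 = 3, a3 = 1, a4 = 4, a5 = 4, a6 = 2 works:
  constraint 3 holds since a1 - a3 = 0.
  constraint 4 holds since a3 - a2 = -2.
  constraint 6 holds since a6 - a4 = -2.
The rest check out directly.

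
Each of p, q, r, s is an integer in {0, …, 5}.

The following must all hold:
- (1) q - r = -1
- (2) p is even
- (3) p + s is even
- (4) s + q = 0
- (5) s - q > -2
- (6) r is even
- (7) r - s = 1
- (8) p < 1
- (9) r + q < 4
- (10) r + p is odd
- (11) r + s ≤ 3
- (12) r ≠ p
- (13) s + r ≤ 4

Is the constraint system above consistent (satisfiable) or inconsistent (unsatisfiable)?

Constraint 6 makes r even and constraint 2 makes p even, so r + p must be even. Constraint 10 says r + p is odd — contradiction.

Unsatisfiable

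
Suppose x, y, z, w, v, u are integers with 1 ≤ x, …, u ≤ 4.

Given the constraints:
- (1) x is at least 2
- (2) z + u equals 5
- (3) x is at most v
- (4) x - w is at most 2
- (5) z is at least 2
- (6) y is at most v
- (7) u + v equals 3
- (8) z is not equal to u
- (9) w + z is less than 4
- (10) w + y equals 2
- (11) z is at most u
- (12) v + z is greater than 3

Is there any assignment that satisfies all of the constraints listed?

Unsatisfiable

From constraints 5 and 11: u ≥ z ≥ 2. From constraints 1 and 3: v ≥ x ≥ 2. Hence u + v ≥ 4. But constraint 7 requires u + v = 3, and 3 < 4. Contradiction.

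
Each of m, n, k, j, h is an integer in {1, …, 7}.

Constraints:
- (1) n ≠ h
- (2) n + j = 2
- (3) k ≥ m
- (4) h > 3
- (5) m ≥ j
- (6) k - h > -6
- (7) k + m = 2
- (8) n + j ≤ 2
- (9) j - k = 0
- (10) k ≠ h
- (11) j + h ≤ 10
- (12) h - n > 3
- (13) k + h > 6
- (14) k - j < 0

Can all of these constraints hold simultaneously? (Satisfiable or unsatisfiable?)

Constraints 3, 5, and 14 give j ≤ m, m ≤ k, k < j. Chaining: j ≤ m ≤ k < j, which forces j < j — impossible.

Unsatisfiable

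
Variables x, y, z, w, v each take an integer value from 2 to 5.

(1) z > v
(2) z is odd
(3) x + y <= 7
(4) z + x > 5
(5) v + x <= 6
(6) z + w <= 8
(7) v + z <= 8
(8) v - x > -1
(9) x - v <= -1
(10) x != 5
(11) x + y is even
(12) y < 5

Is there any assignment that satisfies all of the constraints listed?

Try x = 2, y = 4, z = 5, w = 3, v = 3.
Check constraint 3: x + y = 6; constraint 4: z + x = 7. The remaining constraints are straightforward to verify.

Satisfiable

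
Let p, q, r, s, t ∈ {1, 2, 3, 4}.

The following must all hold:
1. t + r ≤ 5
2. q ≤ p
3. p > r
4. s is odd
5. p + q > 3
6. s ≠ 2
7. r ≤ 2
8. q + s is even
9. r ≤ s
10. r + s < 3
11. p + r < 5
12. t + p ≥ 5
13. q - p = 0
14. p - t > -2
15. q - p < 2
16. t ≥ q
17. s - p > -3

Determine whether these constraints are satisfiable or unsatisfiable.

The assignment p = 3, q = 3, r = 1, s = 1, t = 4 works:
  constraint 1 holds since t + r = 5.
  constraint 5 holds since p + q = 6.
The rest check out directly.

Satisfiable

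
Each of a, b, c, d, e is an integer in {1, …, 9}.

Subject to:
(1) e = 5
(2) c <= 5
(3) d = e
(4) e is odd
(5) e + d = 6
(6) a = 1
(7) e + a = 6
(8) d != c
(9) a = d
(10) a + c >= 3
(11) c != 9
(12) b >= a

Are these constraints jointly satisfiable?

Unsatisfiable

Constraint 6 fixes a = 1 and constraint 1 fixes e = 5. Constraints 3 and 9 give a = d = e, so a = e. But 1 ≠ 5 — contradiction.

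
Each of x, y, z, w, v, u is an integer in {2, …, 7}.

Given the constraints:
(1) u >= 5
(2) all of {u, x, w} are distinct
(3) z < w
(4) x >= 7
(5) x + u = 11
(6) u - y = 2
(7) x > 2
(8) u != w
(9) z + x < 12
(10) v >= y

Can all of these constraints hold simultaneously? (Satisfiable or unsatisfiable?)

Unsatisfiable

From constraint 4: x ≥ 7. From constraint 1: u ≥ 5. Hence x + u ≥ 12. But constraint 5 requires x + u = 11, and 11 < 12. Contradiction.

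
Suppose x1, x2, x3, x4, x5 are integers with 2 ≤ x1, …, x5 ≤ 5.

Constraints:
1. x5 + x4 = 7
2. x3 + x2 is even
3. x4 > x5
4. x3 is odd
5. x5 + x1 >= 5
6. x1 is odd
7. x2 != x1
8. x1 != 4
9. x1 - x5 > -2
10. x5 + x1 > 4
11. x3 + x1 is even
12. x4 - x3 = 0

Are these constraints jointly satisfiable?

Satisfiable

Take x1 = 3, x2 = 5, x3 = 5, x4 = 5, x5 = 2. Then constraint 1: x5 + x4 = 7; constraint 5: x5 + x1 = 5, and every other listed constraint is also met.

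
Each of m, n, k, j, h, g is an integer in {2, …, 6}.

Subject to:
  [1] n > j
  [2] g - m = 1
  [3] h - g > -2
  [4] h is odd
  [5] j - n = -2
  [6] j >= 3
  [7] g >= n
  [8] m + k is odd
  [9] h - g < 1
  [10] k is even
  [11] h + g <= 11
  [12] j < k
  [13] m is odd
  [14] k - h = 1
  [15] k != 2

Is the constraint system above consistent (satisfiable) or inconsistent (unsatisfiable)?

Setting (m, n, k, j, h, g) = (5, 6, 6, 4, 5, 6) satisfies everything: constraint 2: g - m = 1; constraint 3: h - g = -1; constraint 5: j - n = -2, and the others follow.

Satisfiable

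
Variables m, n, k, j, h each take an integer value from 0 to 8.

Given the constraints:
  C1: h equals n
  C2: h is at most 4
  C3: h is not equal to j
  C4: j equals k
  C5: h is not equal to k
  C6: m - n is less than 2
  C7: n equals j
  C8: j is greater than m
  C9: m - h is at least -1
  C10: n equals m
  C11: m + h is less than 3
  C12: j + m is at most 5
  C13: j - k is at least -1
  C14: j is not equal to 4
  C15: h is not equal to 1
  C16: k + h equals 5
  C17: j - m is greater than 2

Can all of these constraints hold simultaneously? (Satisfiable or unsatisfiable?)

From constraints 1, 4, and 7, h = n = j = k, so h = k. But constraint 5 says h ≠ k. Contradiction.

Unsatisfiable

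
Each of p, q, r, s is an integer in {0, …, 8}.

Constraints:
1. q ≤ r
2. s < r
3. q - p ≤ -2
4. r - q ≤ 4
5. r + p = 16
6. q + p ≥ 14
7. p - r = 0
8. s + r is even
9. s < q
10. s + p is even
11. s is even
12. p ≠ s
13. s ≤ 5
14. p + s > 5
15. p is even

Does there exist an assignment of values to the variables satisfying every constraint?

Satisfiable

Take p = 8, q = 6, r = 8, s = 0. Then constraint 3: q - p = -2; constraint 4: r - q = 2; constraint 5: r + p = 16, and every other listed constraint is also met.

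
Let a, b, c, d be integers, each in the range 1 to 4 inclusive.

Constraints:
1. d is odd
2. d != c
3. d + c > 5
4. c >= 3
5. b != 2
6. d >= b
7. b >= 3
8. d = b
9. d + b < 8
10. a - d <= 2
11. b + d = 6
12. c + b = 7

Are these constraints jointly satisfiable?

The assignment a = 4, b = 3, c = 4, d = 3 works:
  constraint 3 holds since d + c = 7.
  constraint 9 holds since d + b = 6.
The rest check out directly.

Satisfiable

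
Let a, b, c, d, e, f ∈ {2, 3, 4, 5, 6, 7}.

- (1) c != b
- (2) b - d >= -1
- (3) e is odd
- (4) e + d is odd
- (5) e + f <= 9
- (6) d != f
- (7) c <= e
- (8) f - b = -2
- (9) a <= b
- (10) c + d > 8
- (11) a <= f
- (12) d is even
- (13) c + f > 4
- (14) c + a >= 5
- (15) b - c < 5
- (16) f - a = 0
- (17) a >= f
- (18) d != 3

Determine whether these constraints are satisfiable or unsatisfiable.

Satisfiable

Setting (a, b, c, d, e, f) = (3, 5, 3, 6, 5, 3) satisfies everything: constraint 2: b - d = -1; constraint 5: e + f = 8; constraint 8: f - b = -2, and the others follow.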